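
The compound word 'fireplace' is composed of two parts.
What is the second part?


Split 'fireplace' into 'fire' + 'place'. The second part is 'place'.

place


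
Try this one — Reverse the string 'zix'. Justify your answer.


Reverse 'zix' character by character: 'xiz'.

xiz


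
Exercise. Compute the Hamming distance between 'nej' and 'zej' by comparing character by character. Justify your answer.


Alignment:
Position 1: 'n' vs 'z' = DIFFER
Position 2: 'e' vs 'e' = match
Position 3: 'j' vs 'j' = match
Total differences: 1

1


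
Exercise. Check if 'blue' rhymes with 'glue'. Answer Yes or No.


Rime (stressed vowel + following sounds) of 'blue': -ue = /uː/
Rime of 'glue': -ue = /uː/
/uː/ and /uː/ are the same ending sound, so the words rhyme.

Yes


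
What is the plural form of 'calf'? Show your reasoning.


Apply rule: Change -f to -ves. 'calf' becomes 'calves'.

calves


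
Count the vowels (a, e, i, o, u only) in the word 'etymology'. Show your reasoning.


Vowels in 'etymology': e, o, o = 3 vowels.

3


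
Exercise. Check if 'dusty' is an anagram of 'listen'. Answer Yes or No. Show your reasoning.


Sorted letters of 'dusty': 'dstuy'
Sorted letters of 'listen': 'eilnst'
They do not match.

No


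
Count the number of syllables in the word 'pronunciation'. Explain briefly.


Break 'pronunciation' into syllables: pro-nun-ci-a-tion -> pro | nun | ci | a | tion = 5 syllables

5 syllables


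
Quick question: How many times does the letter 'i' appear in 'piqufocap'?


Letter 'i' in 'piqufocap': found at position(s) 2 = 1 occurrence(s).

1


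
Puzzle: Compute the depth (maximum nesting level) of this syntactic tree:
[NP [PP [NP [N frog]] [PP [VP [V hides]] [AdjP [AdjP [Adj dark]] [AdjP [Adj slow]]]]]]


Count bracket nesting levels:
'[' at pos 0: depth = 1
'[' at pos 4: depth = 2
'[' at pos 8: depth = 3
'[' at pos 12: depth = 4
'[' at pos 22: depth = 3
'[' at pos 26: depth = 4
'[' at pos 30: depth = 5
'[' at pos 41: depth = 4
'[' at pos 47: depth = 5
'[' at pos 53: depth = 6
'[' at pos 65: depth = 5
'[' at pos 71: depth = 6
Maximum depth reached: 6

6


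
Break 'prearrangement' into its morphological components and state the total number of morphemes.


Step 1: Identify prefix: 'pre' (meaning: before)
Step 2: Identify root: 'arrange'
Step 3: Identify suffix(es): 'ment'
Decomposition: pre- (prefix: before) + arrange (root) + -ment (suffix: action/result)
Total morphemes: 3

3 morphemes (pre- (prefix: before) + arrange (root) + -ment (suffix: action/result))


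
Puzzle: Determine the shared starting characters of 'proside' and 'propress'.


Compare from the start: 3 characters match: 'pro'. Mismatch at position 4: 's' vs 'p'.

pro


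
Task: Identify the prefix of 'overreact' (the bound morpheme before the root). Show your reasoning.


The word 'overreact' = 'over' (prefix) + 'react' (root). The prefix is 'over'.

over


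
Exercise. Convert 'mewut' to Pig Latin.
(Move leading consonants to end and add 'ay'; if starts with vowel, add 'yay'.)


'mewut': move consonant cluster 'm' to end and add 'ay': 'ewutmay'.

ewutmay


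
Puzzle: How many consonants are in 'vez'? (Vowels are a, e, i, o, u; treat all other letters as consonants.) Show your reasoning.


Consonants in 'vez': v, z = 2 consonants.

2


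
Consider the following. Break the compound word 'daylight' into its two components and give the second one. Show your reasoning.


Split 'daylight' into 'day' + 'light'. The second part is 'light'.

light


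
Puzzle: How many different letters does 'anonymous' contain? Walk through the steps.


Unique letters in 'anonymous': {a, m, n, o, s, u, y} = 7 distinct letters.

7


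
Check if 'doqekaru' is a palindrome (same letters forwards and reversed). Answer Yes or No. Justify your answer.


Forward: 'doqekaru'
Reversed: 'urakeqod'
They differ.

No


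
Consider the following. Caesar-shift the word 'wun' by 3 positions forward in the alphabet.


Shift each letter by 3: w -> z, u -> x, n -> q. Result: 'zxq'.

zxq


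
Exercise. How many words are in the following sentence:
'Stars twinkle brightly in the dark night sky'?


Split into words: Stars | twinkle | brightly | in | the | dark | night | sky = 8 words.

8


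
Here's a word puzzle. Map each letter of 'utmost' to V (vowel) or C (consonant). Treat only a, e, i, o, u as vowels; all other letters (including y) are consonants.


Letter mapping: u = V, t = C, m = C, o = V, s = C, t = C.

VCCVCC


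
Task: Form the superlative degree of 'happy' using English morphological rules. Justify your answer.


Apply superlative formation (consonant + y: change y to i, add -est): 'happy' -> 'happiest'.

happiest


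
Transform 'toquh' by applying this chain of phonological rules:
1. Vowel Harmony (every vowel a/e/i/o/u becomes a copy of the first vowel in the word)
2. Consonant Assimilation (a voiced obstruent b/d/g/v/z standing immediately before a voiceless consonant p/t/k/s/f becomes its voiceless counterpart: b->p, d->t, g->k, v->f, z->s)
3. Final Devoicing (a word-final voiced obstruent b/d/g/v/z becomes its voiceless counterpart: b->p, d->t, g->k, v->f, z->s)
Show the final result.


Starting form: 'toquh'
Rule 1: Vowel Harmony: all vowels become 'o' (matching first vowel). 'toquh' -> 'toqoh'
Rule 2: Consonant Assimilation: no voiced obstruent (b/d/g/v/z) stands immediately before a voiceless consonant (p/t/k/s/f). No change.
Rule 3: Final Devoicing: final consonant 'h' is not one of the voiced obstruents b/d/g/v/z. No change.
Final form: 'toqoh'

toqoh


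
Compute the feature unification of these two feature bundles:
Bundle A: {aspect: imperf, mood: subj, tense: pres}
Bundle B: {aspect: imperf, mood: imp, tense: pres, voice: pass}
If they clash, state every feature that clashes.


Compare features:
aspect: A=imperf vs B=imperf -> unified: imperf
mood: A=subj vs B=imp -> CLASH
tense: A=pres vs B=pres -> unified: pres
voice: A=_ vs B=pass -> unified: pass
Clash detected on feature 'mood' (subj vs imp); unification fails.

CLASH on 'mood' (subj vs imp)


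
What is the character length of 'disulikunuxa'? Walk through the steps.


Spell out 'disulikunuxa' and number each letter: d(1), i(2), s(3), u(4), l(5), i(6), k(7), u(8), n(9), u(10), x(11), a(12). Total: 12 letters.

12


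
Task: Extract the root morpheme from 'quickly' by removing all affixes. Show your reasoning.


Remove suffix '-ly' from 'quickly' to get root 'quick'.

quick


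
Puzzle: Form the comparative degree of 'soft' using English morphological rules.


Apply comparative formation (add -er): 'soft' -> 'softer'.

softer


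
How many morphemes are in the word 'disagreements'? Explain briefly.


Decomposition: dis- (prefix) + agree (root) + -ment (suffix) + -s (plural) = 4 morpheme(s)

4 morphemes


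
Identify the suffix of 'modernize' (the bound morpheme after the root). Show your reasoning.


The word 'modernize' = 'modern' (root) + '-ize' (suffix). The suffix is '-ize'.

ize


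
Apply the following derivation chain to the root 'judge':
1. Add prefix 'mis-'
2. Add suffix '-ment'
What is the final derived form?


Step 1: Add prefix 'mis-' to 'judge' = 'misjudge'
Step 2: Add suffix '-ment' to 'misjudge' = 'misjudgment'

misjudgment


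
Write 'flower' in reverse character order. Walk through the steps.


Reverse 'flower' character by character: 'rewolf'.

rewolf


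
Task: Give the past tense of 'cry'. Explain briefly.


Apply rule: Change -y to -ied. 'cry' becomes 'cried'.

cried


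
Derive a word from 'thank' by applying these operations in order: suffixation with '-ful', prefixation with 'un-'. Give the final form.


Step 1: Add suffix '-ful' to 'thank' = 'thankful'
Step 2: Add prefix 'un-' to 'thankful' = 'unthankful'

unthankful


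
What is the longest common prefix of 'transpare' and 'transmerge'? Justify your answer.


Compare from the start: 5 characters match: 'trans'. Mismatch at position 6: 'p' vs 'm'.

trans


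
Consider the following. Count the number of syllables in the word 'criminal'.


Break 'criminal' into syllables: crim-i-nal -> crim | i | nal = 3 syllables

3 syllables


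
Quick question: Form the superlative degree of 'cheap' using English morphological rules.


Apply superlative formation (add -est): 'cheap' -> 'cheapest'.

cheapest


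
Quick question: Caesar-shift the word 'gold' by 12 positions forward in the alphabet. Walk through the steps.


Shift each letter by 12: g -> s, o -> a, l -> x, d -> p. Result: 'saxp'.

saxp


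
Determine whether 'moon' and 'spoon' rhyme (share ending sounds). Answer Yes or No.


Rime (stressed vowel + following sounds) of 'moon': -oon = /uːn/
Rime of 'spoon': -oon = /uːn/
/uːn/ and /uːn/ are the same ending sound, so the words rhyme.

Yes


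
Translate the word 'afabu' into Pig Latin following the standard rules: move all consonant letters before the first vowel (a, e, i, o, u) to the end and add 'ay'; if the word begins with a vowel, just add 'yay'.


'afabu' starts with a vowel, so add 'yay': 'afabuyay'.

afabuyay


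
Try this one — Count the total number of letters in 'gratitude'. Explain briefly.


Spell out 'gratitude' and number each letter: g(1), r(2), a(3), t(4), i(5), t(6), u(7), d(8), e(9). Total: 9 letters.

9


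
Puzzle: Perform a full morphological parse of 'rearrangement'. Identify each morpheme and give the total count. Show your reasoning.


Step 1: Identify prefix: 're' (meaning: again)
Step 2: Identify root: 'arrange'
Step 3: Identify suffix(es): 'ment'
Decomposition: re- (prefix: again) + arrange (root) + -ment (suffix: action/result)
Total morphemes: 3

3 morphemes (re- (prefix: again) + arrange (root) + -ment (suffix: action/result))


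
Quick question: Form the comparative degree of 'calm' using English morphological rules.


Apply comparative formation (add -er): 'calm' -> 'calmer'.

calmer


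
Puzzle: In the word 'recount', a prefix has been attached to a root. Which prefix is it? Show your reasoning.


The word 'recount' = 're' (prefix) + 'count' (root). The prefix is 're'.

re


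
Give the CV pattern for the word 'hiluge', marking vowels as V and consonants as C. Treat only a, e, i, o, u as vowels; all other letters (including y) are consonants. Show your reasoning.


Letter mapping: h = C, i = V, l = C, u = V, g = C, e = V.

CVCVCV


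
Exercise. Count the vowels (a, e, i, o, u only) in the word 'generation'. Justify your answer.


Vowels in 'generation': e, e, a, i, o = 5 vowels.

5


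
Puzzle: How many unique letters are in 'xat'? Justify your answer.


Unique letters in 'xat': {a, t, x} = 3 distinct letters.

3


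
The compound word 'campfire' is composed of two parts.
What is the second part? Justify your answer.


Split 'campfire' into 'camp' + 'fire'. The second part is 'fire'.

fire


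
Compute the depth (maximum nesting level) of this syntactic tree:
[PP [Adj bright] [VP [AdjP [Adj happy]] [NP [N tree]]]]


Count bracket nesting levels:
'[' at pos 0: depth = 1
'[' at pos 4: depth = 2
'[' at pos 17: depth = 2
'[' at pos 21: depth = 3
'[' at pos 27: depth = 4
'[' at pos 40: depth = 3
'[' at pos 44: depth = 4
Maximum depth reached: 4

4


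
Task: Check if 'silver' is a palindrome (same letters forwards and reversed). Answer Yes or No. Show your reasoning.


Forward: 'silver'
Reversed: 'revlis'
They differ.

No


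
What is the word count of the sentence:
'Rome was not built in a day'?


Split into words: Rome | was | not | built | in | a | day = 7 words.

7


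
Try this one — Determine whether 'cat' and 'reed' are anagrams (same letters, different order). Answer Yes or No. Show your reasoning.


Sorted letters of 'cat': 'act'
Sorted letters of 'reed': 'deer'
They do not match.

No


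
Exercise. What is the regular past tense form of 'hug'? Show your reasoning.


Apply rule: Double final consonant and add -ed. 'hug' becomes 'hugged'.

hugged


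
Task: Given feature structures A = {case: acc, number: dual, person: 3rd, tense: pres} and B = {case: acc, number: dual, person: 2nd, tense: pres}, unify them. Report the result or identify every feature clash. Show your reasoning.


Compare features:
case: A=acc vs B=acc -> unified: acc
number: A=dual vs B=dual -> unified: dual
person: A=3rd vs B=2nd -> CLASH
tense: A=pres vs B=pres -> unified: pres
Clash detected on feature 'person' (3rd vs 2nd); unification fails.

CLASH on 'person' (3rd vs 2nd)


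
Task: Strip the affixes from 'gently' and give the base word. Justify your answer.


Remove suffix '-ly' from 'gently' to get root 'gentle'.

gentle


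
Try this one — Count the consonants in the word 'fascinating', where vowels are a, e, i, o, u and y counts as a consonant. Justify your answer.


Consonants in 'fascinating': f, s, c, n, t, n, g = 7 consonants.

7


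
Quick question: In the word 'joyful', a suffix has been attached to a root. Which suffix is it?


The word 'joyful' = 'joy' (root) + '-ful' (suffix). The suffix is '-ful'.

ful


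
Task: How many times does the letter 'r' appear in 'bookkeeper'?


Letter 'r' in 'bookkeeper': found at position(s) 10 = 1 occurrence(s).

1


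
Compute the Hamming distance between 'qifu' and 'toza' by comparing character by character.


Alignment:
Position 1: 'q' vs 't' = DIFFER
Position 2: 'i' vs 'o' = DIFFER
Position 3: 'f' vs 'z' = DIFFER
Position 4: 'u' vs 'a' = DIFFER
Total differences: 4

4


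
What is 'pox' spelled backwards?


Reverse 'pox' character by character: 'xop'.

xop


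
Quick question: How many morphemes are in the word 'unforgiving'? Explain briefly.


Decomposition: un- (prefix) + forgive (root) + -ing (suffix) = 3 morpheme(s)

3 morphemes


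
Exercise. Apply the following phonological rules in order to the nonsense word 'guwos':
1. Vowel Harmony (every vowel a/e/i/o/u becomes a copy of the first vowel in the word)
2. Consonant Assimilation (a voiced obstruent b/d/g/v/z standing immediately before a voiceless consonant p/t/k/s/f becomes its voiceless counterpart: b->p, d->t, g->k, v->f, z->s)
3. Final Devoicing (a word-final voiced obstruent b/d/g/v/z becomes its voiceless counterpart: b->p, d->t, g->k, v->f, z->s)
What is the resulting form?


Starting form: 'guwos'
Rule 1: Vowel Harmony: all vowels become 'u' (matching first vowel). 'guwos' -> 'guwus'
Rule 2: Consonant Assimilation: no voiced obstruent (b/d/g/v/z) stands immediately before a voiceless consonant (p/t/k/s/f). No change.
Rule 3: Final Devoicing: final consonant 's' is not one of the voiced obstruents b/d/g/v/z. No change.
Final form: 'guwus'

guwus


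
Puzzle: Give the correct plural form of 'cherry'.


Apply rule: Change -y to -ies (consonant + y). 'cherry' becomes 'cherries'.

cherries


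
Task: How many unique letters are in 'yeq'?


Unique letters in 'yeq': {e, q, y} = 3 distinct letters.

3


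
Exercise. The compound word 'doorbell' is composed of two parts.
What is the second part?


Split 'doorbell' into 'door' + 'bell'. The second part is 'bell'.

bell


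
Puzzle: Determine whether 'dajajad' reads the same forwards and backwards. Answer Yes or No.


Forward: 'dajajad'
Reversed: 'dajajad'
They are identical.

Yes


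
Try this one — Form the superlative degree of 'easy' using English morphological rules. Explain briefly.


Apply superlative formation (consonant + y: change y to i, add -est): 'easy' -> 'easiest'.

easiest


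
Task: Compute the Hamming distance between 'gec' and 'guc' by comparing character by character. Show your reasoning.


Alignment:
Position 1: 'g' vs 'g' = match
Position 2: 'e' vs 'u' = DIFFER
Position 3: 'c' vs 'c' = match
Total differences: 1

1


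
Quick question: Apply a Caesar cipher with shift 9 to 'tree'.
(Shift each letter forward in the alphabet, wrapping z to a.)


Shift each letter by 9: t -> c, r -> a, e -> n, e -> n. Result: 'cann'.

cann


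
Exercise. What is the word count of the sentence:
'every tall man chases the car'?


Split into words: every | tall | man | chases | the | car = 6 words.

6


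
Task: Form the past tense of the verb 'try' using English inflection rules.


Apply rule: Change -y to -ied. 'try' becomes 'tried'.

tried


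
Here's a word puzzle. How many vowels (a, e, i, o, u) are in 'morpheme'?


Vowels in 'morpheme': o, e, e = 3 vowels.

3


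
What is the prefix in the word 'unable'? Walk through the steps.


The word 'unable' = 'un' (prefix) + 'able' (root). The prefix is 'un'.

un


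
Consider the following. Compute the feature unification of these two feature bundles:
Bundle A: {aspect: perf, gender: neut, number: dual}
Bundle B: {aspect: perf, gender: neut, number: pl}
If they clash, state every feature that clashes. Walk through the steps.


Compare features:
aspect: A=perf vs B=perf -> unified: perf
gender: A=neut vs B=neut -> unified: neut
number: A=dual vs B=pl -> CLASH
Clash detected on feature 'number' (dual vs pl); unification fails.

CLASH on 'number' (dual vs pl)


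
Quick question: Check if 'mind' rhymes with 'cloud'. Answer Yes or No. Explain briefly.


Rime (stressed vowel + following sounds) of 'mind': -ind = /aɪnd/
Rime of 'cloud': -oud = /aʊd/
/aɪnd/ and /aʊd/ are different ending sounds, so the words do not rhyme.

No


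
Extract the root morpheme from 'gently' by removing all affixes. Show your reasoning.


Remove suffix '-ly' from 'gently' to get root 'gentle'.

gentle


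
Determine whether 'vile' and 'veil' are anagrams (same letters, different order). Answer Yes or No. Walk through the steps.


Sorted letters of 'vile': 'eilv'
Sorted letters of 'veil': 'eilv'
They match.

Yes


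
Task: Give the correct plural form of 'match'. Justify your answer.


Apply rule: Add -es (sibilant/fricative ending). 'match' becomes 'matches'.

matches


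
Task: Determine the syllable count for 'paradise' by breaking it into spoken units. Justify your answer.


Break 'paradise' into syllables: par-a-dise -> par | a | dise = 3 syllables

3 syllables


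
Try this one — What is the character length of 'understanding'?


Spell out 'understanding' and number each letter: u(1), n(2), d(3), e(4), r(5), s(6), t(7), a(8), n(9), d(10), i(11), n(12), g(13). Total: 13 letters.

13


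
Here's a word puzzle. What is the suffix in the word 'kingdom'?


The word 'kingdom' = 'king' (root) + '-dom' (suffix). The suffix is '-dom'.

dom


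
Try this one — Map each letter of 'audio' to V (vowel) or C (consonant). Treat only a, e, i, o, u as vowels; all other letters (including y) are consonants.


Letter mapping: a = V, u = V, d = C, i = V, o = V.

VVCVV


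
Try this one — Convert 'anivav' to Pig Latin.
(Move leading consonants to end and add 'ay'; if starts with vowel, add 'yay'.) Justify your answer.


'anivav' starts with a vowel, so add 'yay': 'anivavyay'.

anivavyay


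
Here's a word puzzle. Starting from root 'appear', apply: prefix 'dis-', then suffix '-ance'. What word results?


Step 1: Add prefix 'dis-' to 'appear' = 'disappear'
Step 2: Add suffix '-ance' to 'disappear' = 'disappearance'

disappearance


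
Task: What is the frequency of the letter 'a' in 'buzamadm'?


Letter 'a' in 'buzamadm': found at position(s) 4, 6 = 2 occurrence(s).

2


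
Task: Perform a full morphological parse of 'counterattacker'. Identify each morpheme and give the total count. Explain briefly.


Step 1: Identify prefix: 'counter' (meaning: against)
Step 2: Identify root: 'attack'
Step 3: Identify suffix(es): 'er'
Decomposition: counter- (prefix: against) + attack (root) + -er (suffix: one who)
Total morphemes: 3

3 morphemes (counter- (prefix: against) + attack (root) + -er (suffix: one who))


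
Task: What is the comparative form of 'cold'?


Apply comparative formation (add -er): 'cold' -> 'colder'.

colder


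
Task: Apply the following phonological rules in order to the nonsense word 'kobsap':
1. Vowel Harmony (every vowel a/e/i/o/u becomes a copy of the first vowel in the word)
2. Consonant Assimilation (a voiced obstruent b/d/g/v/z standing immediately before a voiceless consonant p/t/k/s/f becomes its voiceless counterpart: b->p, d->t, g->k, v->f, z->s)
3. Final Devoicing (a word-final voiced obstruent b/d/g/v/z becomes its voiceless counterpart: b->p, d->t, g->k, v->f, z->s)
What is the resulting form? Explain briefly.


Starting form: 'kobsap'
Rule 1: Vowel Harmony: all vowels become 'o' (matching first vowel). 'kobsap' -> 'kobsop'
Rule 2: Consonant Assimilation: voiced obstruent before voiceless consonant becomes voiceless ('bs' -> 'ps'). 'kobsop' -> 'kopsop'
Rule 3: Final Devoicing: final consonant 'p' is not one of the voiced obstruents b/d/g/v/z. No change.
Final form: 'kopsop'

kopsop


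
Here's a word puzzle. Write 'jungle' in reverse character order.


Reverse 'jungle' character by character: 'elgnuj'.

elgnuj


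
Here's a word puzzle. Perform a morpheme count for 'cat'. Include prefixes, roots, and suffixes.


Decomposition: cat (free morpheme) = 1 morpheme(s)

1 morphemes


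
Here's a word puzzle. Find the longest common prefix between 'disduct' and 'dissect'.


Compare from the start: 3 characters match: 'dis'. Mismatch at position 4: 'd' vs 's'.

dis


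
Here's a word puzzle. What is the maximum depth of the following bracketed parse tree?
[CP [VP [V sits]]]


Count bracket nesting levels:
'[' at pos 0: depth = 1
'[' at pos 4: depth = 2
'[' at pos 8: depth = 3
Maximum depth reached: 3

3


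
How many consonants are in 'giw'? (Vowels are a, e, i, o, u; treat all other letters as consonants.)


Consonants in 'giw': g, w = 2 consonants.

2


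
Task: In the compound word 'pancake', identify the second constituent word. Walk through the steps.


Split 'pancake' into 'pan' + 'cake'. The second part is 'cake'.

cake


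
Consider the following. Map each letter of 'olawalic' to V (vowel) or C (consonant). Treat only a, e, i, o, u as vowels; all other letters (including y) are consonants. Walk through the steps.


Letter mapping: o = V, l = C, a = V, w = C, a = V, l = C, i = V, c = C.

VCVCVCVC


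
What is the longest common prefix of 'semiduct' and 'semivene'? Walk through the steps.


Compare from the start: 4 characters match: 'semi'. Mismatch at position 5: 'd' vs 'v'.

semi


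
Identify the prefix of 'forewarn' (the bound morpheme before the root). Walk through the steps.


The word 'forewarn' = 'fore' (prefix) + 'warn' (root). The prefix is 'fore'.

fore


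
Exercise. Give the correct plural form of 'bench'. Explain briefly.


Apply rule: Add -es (sibilant/fricative ending). 'bench' becomes 'benches'.

benches


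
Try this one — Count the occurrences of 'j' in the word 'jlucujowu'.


Letter 'j' in 'jlucujowu': found at position(s) 1, 6 = 2 occurrence(s).

2


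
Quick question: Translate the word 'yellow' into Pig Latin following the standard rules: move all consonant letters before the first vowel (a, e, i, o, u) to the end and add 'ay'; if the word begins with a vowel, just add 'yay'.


'yellow': move consonant cluster 'y' to end and add 'ay': 'ellowyay'.

ellowyay


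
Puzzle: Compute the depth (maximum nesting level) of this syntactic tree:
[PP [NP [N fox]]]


Count bracket nesting levels:
'[' at pos 0: depth = 1
'[' at pos 4: depth = 2
'[' at pos 8: depth = 3
Maximum depth reached: 3

3


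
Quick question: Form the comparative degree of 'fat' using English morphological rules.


Apply comparative formation (double final consonant, add -er): 'fat' -> 'fatter'.

fatter


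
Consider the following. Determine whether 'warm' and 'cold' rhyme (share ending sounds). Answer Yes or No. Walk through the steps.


Rime (stressed vowel + following sounds) of 'warm': -arm = /ɔːrm/
Rime of 'cold': -old = /oʊld/
/ɔːrm/ and /oʊld/ are different ending sounds, so the words do not rhyme.

No


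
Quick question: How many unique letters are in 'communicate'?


Unique letters in 'communicate': {a, c, e, i, m, n, o, t, u} = 9 distinct letters.

9


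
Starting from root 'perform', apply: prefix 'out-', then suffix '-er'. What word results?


Step 1: Add prefix 'out-' to 'perform' = 'outperform'
Step 2: Add suffix '-er' to 'outperform' = 'outperformer'

outperformer


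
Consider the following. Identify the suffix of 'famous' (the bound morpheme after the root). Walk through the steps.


The word 'famous' = 'fame' (root) + '-ous' (suffix). The suffix is '-ous'.

ous


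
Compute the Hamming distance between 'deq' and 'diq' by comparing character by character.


Alignment:
Position 1: 'd' vs 'd' = match
Position 2: 'e' vs 'i' = DIFFER
Position 3: 'q' vs 'q' = match
Total differences: 1

1


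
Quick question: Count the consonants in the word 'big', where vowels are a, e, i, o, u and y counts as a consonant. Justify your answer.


Consonants in 'big': b, g = 2 consonants.

2


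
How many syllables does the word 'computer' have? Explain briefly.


Break 'computer' into syllables: com-pu-ter -> com | pu | ter = 3 syllables

3 syllables


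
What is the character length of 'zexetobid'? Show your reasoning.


Spell out 'zexetobid' and number each letter: z(1), e(2), x(3), e(4), t(5), o(6), b(7), i(8), d(9). Total: 9 letters.

9


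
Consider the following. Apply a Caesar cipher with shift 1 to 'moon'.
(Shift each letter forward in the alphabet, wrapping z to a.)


Shift each letter by 1: m -> n, o -> p, o -> p, n -> o. Result: 'nppo'.

nppo


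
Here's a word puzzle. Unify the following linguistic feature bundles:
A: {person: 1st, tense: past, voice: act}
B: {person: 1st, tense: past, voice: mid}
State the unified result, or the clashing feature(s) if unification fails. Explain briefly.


Compare features:
person: A=1st vs B=1st -> unified: 1st
tense: A=past vs B=past -> unified: past
voice: A=act vs B=mid -> CLASH
Clash detected on feature 'voice' (act vs mid); unification fails.

CLASH on 'voice' (act vs mid)


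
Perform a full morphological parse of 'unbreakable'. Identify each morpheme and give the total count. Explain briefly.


Step 1: Identify prefix: 'un' (meaning: not/reverse)
Step 2: Identify root: 'break'
Step 3: Identify suffix(es): 'able'
Decomposition: un- (prefix: not/reverse) + break (root) + -able (suffix: capable of)
Total morphemes: 3

3 morphemes (un- (prefix: not/reverse) + break (root) + -able (suffix: capable of))


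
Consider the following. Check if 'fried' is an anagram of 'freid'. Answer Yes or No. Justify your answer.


Sorted letters of 'fried': 'defir'
Sorted letters of 'freid': 'defir'
They match.

Yes


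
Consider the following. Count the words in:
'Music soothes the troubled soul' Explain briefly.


Split into words: Music | soothes | the | troubled | soul = 5 words.

5


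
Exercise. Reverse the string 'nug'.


Reverse 'nug' character by character: 'gun'.

gun


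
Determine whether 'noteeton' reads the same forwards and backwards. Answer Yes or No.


Forward: 'noteeton'
Reversed: 'noteeton'
They are identical.

Yes


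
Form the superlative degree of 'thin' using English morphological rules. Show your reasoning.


Apply superlative formation (double final consonant, add -est): 'thin' -> 'thinnest'.

thinnest


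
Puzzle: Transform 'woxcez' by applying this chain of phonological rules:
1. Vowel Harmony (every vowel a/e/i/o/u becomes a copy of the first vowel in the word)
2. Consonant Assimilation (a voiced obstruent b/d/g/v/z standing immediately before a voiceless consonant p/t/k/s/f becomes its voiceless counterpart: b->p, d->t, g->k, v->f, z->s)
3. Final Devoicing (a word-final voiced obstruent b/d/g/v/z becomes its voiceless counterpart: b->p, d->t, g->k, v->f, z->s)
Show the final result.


Starting form: 'woxcez'
Rule 1: Vowel Harmony: all vowels become 'o' (matching first vowel). 'woxcez' -> 'woxcoz'
Rule 2: Consonant Assimilation: no voiced obstruent (b/d/g/v/z) stands immediately before a voiceless consonant (p/t/k/s/f). No change.
Rule 3: Final Devoicing: word-final voiced obstruent 'z' becomes voiceless 's'. 'woxcoz' -> 'woxcos'
Final form: 'woxcos'

woxcos


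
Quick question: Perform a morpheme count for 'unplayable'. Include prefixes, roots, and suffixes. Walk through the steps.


Decomposition: un- (prefix) + play (root) + -able (suffix) = 3 morpheme(s)

3 morphemes


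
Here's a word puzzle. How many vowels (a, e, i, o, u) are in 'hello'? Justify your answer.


Vowels in 'hello': e, o = 2 vowels.

2


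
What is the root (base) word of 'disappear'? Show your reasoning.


Remove prefix 'dis' from 'disappear' to get root 'appear'.

appear


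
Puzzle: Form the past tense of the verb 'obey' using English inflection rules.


Apply rule: Add -ed. 'obey' becomes 'obeyed'.

obeyed


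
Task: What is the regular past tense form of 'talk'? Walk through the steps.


Apply rule: Add -ed. 'talk' becomes 'talked'.

talked


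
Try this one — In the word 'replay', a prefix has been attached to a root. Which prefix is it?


The word 'replay' = 're' (prefix) + 'play' (root). The prefix is 're'.

re


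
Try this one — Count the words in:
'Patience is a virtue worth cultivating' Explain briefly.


Split into words: Patience | is | a | virtue | worth | cultivating = 6 words.

6


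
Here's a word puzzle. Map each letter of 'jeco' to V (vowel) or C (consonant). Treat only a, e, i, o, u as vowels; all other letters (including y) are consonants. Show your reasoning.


Letter mapping: j = C, e = V, c = C, o = V.

CVCV


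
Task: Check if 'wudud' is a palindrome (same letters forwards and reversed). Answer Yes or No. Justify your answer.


Forward: 'wudud'
Reversed: 'duduw'
They differ.

No


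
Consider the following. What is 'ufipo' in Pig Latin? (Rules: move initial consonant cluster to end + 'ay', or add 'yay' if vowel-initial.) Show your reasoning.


'ufipo' starts with a vowel, so add 'yay': 'ufipoyay'.

ufipoyay


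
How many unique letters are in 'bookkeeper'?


Unique letters in 'bookkeeper': {b, e, k, o, p, r} = 6 distinct letters.

6


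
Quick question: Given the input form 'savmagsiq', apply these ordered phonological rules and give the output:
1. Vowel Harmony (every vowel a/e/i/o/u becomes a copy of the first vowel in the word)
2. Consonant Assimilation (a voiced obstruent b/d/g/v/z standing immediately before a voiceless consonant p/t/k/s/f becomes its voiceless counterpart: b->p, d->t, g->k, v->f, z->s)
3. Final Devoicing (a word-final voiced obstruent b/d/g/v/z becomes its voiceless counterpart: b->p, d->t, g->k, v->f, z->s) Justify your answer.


Starting form: 'savmagsiq'
Rule 1: Vowel Harmony: all vowels become 'a' (matching first vowel). 'savmagsiq' -> 'savmagsaq'
Rule 2: Consonant Assimilation: voiced obstruent before voiceless consonant becomes voiceless ('gs' -> 'ks'). 'savmagsaq' -> 'savmaksaq'
Rule 3: Final Devoicing: final consonant 'q' is not one of the voiced obstruents b/d/g/v/z. No change.
Final form: 'savmaksaq'

savmaksaq


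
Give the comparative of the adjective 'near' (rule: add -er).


Apply comparative formation (add -er): 'near' -> 'nearer'.

nearer


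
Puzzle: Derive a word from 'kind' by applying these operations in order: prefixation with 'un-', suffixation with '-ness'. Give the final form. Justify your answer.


Step 1: Add prefix 'un-' to 'kind' = 'unkind'
Step 2: Add suffix '-ness' to 'unkind' = 'unkindness'

unkindness


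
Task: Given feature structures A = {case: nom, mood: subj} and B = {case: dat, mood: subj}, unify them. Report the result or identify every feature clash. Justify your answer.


Compare features:
case: A=nom vs B=dat -> CLASH
mood: A=subj vs B=subj -> unified: subj
Clash detected on feature 'case' (nom vs dat); unification fails.

CLASH on 'case' (nom vs dat)


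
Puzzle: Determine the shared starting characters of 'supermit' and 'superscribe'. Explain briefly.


Compare from the start: 5 characters match: 'super'. Mismatch at position 6: 'm' vs 's'.

super


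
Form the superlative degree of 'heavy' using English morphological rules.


Apply superlative formation (consonant + y: change y to i, add -est): 'heavy' -> 'heaviest'.

heaviest


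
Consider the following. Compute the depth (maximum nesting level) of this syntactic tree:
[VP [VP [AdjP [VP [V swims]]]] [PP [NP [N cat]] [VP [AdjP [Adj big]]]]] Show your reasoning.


Count bracket nesting levels:
'[' at pos 0: depth = 1
'[' at pos 4: depth = 2
'[' at pos 8: depth = 3
'[' at pos 14: depth = 4
'[' at pos 18: depth = 5
'[' at pos 31: depth = 2
'[' at pos 35: depth = 3
'[' at pos 39: depth = 4
'[' at pos 48: depth = 3
'[' at pos 52: depth = 4
'[' at pos 58: depth = 5
Maximum depth reached: 5

5


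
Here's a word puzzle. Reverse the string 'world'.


Reverse 'world' character by character: 'dlrow'.

dlrow


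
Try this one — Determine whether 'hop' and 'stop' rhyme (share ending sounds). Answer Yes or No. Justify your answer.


Rime (stressed vowel + following sounds) of 'hop': -op = /ɒp/
Rime of 'stop': -op = /ɒp/
/ɒp/ and /ɒp/ are the same ending sound, so the words rhyme.

Yes


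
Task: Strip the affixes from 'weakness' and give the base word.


Remove suffix '-ness' from 'weakness' to get root 'weak'.

weak


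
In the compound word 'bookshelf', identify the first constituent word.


Split 'bookshelf' into 'book' + 'shelf'. The first part is 'book'.

book


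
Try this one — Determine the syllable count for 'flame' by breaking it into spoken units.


Break 'flame' into syllables: flame -> flame = 1 syllable

1 syllable


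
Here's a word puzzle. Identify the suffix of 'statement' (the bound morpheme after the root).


The word 'statement' = 'state' (root) + '-ment' (suffix). The suffix is '-ment'.

ment


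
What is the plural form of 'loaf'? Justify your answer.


Apply rule: Change -f to -ves. 'loaf' becomes 'loaves'.

loaves


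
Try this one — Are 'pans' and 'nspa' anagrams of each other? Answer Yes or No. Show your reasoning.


Sorted letters of 'pans': 'anps'
Sorted letters of 'nspa': 'anps'
They match.

Yes


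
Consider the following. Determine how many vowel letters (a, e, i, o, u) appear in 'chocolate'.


Vowels in 'chocolate': o, o, a, e = 4 vowels.

4


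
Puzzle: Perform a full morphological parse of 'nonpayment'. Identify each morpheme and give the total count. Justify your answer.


Step 1: Identify prefix: 'non' (meaning: not)
Step 2: Identify root: 'pay'
Step 3: Identify suffix(es): 'ment'
Decomposition: non- (prefix: not) + pay (root) + -ment (suffix: action/result)
Total morphemes: 3

3 morphemes (non- (prefix: not) + pay (root) + -ment (suffix: action/result))


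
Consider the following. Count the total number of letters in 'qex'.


Spell out 'qex' and number each letter: q(1), e(2), x(3). Total: 3 letters.

3


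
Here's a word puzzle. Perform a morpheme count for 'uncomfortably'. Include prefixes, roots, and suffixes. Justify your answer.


Decomposition: un- (prefix) + comfort (root) + -able (suffix) + -ly (suffix) = 4 morpheme(s)

4 morphemes


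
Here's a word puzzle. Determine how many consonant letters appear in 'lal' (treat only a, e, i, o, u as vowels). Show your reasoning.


Consonants in 'lal': l, l = 2 consonants.

2


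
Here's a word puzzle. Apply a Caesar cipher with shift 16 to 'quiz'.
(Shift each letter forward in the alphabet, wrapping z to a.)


Shift each letter by 16: q -> g, u -> k, i -> y, z -> p. Result: 'gkyp'.

gkyp


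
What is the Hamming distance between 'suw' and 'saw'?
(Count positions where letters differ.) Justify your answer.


Alignment:
Position 1: 's' vs 's' = match
Position 2: 'u' vs 'a' = DIFFER
Position 3: 'w' vs 'w' = match
Total differences: 1

1


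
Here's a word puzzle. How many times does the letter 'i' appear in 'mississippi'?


Letter 'i' in 'mississippi': found at position(s) 2, 5, 8, 11 = 4 occurrence(s).

4


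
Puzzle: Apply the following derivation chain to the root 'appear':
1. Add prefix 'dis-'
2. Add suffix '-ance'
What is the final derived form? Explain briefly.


Step 1: Add prefix 'dis-' to 'appear' = 'disappear'
Step 2: Add suffix '-ance' to 'disappear' = 'disappearance'

disappearance


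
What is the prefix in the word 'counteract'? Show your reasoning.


The word 'counteract' = 'counter' (prefix) + 'act' (root). The prefix is 'counter'.

counter


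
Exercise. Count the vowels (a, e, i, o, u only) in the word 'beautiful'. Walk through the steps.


Vowels in 'beautiful': e, a, u, i, u = 5 vowels.

5


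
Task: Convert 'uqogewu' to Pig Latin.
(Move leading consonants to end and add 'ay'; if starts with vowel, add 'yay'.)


'uqogewu' starts with a vowel, so add 'yay': 'uqogewuyay'.

uqogewuyay


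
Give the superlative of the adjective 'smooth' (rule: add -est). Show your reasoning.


Apply superlative formation (add -est): 'smooth' -> 'smoothest'.

smoothest


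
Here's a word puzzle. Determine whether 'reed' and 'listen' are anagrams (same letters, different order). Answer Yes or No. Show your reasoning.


Sorted letters of 'reed': 'deer'
Sorted letters of 'listen': 'eilnst'
They do not match.

No


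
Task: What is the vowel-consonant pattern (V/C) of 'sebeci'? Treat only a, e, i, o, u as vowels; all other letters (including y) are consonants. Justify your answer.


Letter mapping: s = C, e = V, b = C, e = V, c = C, i = V.

CVCVCV


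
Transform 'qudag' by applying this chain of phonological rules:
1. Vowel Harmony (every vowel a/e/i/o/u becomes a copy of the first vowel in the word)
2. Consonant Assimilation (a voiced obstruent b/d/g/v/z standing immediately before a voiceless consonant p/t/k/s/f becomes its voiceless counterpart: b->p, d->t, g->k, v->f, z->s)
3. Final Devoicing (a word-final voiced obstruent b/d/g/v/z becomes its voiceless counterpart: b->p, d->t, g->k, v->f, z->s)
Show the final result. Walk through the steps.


Starting form: 'qudag'
Rule 1: Vowel Harmony: all vowels become 'u' (matching first vowel). 'qudag' -> 'qudug'
Rule 2: Consonant Assimilation: no voiced obstruent (b/d/g/v/z) stands immediately before a voiceless consonant (p/t/k/s/f). No change.
Rule 3: Final Devoicing: word-final voiced obstruent 'g' becomes voiceless 'k'. 'qudug' -> 'quduk'
Final form: 'quduk'

quduk


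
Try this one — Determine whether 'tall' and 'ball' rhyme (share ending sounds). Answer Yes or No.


Rime (stressed vowel + following sounds) of 'tall': -all = /ɔːl/
Rime of 'ball': -all = /ɔːl/
/ɔːl/ and /ɔːl/ are the same ending sound, so the words rhyme.

Yes


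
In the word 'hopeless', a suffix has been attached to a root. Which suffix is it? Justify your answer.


The word 'hopeless' = 'hope' (root) + '-less' (suffix). The suffix is '-less'.

less


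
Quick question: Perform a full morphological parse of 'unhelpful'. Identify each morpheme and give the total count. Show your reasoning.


Step 1: Identify prefix: 'un' (meaning: not/reverse)
Step 2: Identify root: 'help'
Step 3: Identify suffix(es): 'ful'
Decomposition: un- (prefix: not/reverse) + help (root) + -ful (suffix: full of)
Total morphemes: 3

3 morphemes (un- (prefix: not/reverse) + help (root) + -ful (suffix: full of))


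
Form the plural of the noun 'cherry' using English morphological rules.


Apply rule: Change -y to -ies (consonant + y). 'cherry' becomes 'cherries'.

cherries
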